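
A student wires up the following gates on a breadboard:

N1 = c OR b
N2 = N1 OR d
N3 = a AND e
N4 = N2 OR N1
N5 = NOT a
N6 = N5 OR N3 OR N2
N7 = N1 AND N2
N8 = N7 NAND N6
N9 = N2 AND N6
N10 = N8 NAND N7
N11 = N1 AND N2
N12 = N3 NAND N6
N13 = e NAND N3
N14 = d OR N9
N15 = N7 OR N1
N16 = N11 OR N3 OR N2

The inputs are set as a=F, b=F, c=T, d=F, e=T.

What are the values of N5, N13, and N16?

N5 = T, N13 = T, N16 = T

N1 = c OR b = T OR F = T
N2 = N1 OR d = T OR F = T
N3 = a AND e = F AND T = F
N5 = NOT a = NOT F = T
N11 = N1 AND N2 = T AND T = T
N13 = e NAND N3 = T NAND F = T
N16 = N11 OR N3 OR N2 = T OR F OR T = T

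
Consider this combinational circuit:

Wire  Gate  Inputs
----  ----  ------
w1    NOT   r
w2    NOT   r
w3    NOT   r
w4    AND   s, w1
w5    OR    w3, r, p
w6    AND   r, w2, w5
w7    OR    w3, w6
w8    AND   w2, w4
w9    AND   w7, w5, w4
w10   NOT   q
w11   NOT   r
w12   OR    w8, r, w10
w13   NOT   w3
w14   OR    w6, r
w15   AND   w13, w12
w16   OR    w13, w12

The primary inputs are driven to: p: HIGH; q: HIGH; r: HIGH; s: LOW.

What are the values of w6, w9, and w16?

w1 = NOT r = NOT HIGH = LOW
w2 = NOT r = NOT HIGH = LOW
w3 = NOT r = NOT HIGH = LOW
w4 = s AND w1 = LOW AND LOW = LOW
w5 = w3 OR r OR p = LOW OR HIGH OR HIGH = HIGH
w6 = r AND w2 AND w5 = HIGH AND LOW AND HIGH = LOW
w7 = w3 OR w6 = LOW OR LOW = LOW
w8 = w2 AND w4 = LOW AND LOW = LOW
w9 = w7 AND w5 AND w4 = LOW AND HIGH AND LOW = LOW
w10 = NOT q = NOT HIGH = LOW
w12 = w8 OR r OR w10 = LOW OR HIGH OR LOW = HIGH
w13 = NOT w3 = NOT LOW = HIGH
w16 = w13 OR w12 = HIGH OR HIGH = HIGH

w6 = LOW; w9 = LOW; w16 = HIGH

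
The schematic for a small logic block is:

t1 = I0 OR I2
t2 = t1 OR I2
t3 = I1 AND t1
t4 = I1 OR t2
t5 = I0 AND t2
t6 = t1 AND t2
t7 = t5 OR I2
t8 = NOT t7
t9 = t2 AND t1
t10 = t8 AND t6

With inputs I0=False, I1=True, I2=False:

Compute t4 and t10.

t4 = True, t10 = False

t1 = I0 OR I2 = False OR False = False
t2 = t1 OR I2 = False OR False = False
t4 = I1 OR t2 = True OR False = True
t5 = I0 AND t2 = False AND False = False
t6 = t1 AND t2 = False AND False = False
t7 = t5 OR I2 = False OR False = False
t8 = NOT t7 = NOT False = True
t10 = t8 AND t6 = True AND False = False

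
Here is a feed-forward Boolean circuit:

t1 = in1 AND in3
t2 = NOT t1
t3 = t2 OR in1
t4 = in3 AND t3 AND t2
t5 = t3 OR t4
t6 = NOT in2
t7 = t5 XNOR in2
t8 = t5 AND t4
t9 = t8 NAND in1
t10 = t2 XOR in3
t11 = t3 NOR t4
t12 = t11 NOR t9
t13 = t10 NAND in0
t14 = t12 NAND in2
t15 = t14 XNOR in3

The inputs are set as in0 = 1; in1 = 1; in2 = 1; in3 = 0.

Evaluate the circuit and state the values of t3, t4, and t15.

t1 = in1 AND in3 = 1 AND 0 = 0
t2 = NOT t1 = NOT 0 = 1
t3 = t2 OR in1 = 1 OR 1 = 1
t4 = in3 AND t3 AND t2 = 0 AND 1 AND 1 = 0
t5 = t3 OR t4 = 1 OR 0 = 1
t8 = t5 AND t4 = 1 AND 0 = 0
t9 = t8 NAND in1 = 0 NAND 1 = 1
t11 = t3 NOR t4 = 1 NOR 0 = 0
t12 = t11 NOR t9 = 0 NOR 1 = 0
t14 = t12 NAND in2 = 0 NAND 1 = 1
t15 = t14 XNOR in3 = 1 XNOR 0 = 0

t3 = 1; t4 = 0; t15 = 0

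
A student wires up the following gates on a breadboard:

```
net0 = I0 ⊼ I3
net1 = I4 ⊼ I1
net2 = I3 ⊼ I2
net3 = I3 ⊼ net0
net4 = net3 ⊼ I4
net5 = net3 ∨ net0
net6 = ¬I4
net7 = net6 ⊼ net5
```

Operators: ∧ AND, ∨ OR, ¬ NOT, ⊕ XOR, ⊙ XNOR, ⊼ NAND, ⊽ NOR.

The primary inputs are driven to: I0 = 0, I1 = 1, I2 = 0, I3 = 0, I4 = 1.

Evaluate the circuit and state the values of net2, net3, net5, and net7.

net2 = 1  net3 = 1  net5 = 1  net7 = 1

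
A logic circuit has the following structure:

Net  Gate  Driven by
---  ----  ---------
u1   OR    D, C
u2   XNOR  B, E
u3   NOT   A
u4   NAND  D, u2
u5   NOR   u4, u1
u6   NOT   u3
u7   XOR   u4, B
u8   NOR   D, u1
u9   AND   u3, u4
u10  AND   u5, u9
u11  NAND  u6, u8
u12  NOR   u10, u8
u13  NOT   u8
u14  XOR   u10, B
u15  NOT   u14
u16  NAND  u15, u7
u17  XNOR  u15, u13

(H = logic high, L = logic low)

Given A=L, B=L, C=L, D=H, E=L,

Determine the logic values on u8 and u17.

u8 = L, u17 = H

u1 = D OR C = H OR L = H
u2 = B XNOR E = L XNOR L = H
u3 = NOT A = NOT L = H
u4 = D NAND u2 = H NAND H = L
u5 = u4 NOR u1 = L NOR H = L
u8 = D NOR u1 = H NOR H = L
u9 = u3 AND u4 = H AND L = L
u10 = u5 AND u9 = L AND L = L
u13 = NOT u8 = NOT L = H
u14 = u10 XOR B = L XOR L = L
u15 = NOT u14 = NOT L = H
u17 = u15 XNOR u13 = H XNOR H = H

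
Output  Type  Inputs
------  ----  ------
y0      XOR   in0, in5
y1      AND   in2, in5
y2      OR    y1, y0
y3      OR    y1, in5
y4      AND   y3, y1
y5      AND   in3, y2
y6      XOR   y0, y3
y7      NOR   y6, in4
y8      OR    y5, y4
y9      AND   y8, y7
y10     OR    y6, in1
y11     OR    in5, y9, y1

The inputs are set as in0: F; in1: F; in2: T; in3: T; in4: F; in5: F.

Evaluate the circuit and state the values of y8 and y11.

y8 = F, y11 = F

y0 = in0 XOR in5 = F XOR F = F
y1 = in2 AND in5 = T AND F = F
y2 = y1 OR y0 = F OR F = F
y3 = y1 OR in5 = F OR F = F
y4 = y3 AND y1 = F AND F = F
y5 = in3 AND y2 = T AND F = F
y6 = y0 XOR y3 = F XOR F = F
y7 = y6 NOR in4 = F NOR F = T
y8 = y5 OR y4 = F OR F = F
y9 = y8 AND y7 = F AND T = F
y11 = in5 OR y9 OR y1 = F OR F OR F = F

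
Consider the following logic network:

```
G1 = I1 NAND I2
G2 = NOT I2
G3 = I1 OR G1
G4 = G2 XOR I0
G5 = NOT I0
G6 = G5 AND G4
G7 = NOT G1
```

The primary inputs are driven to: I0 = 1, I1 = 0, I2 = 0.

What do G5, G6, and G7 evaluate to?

G1 = I1 NAND I2 = 0 NAND 0 = 1
G2 = NOT I2 = NOT 0 = 1
G4 = G2 XOR I0 = 1 XOR 1 = 0
G5 = NOT I0 = NOT 1 = 0
G6 = G5 AND G4 = 0 AND 0 = 0
G7 = NOT G1 = NOT 1 = 0

G5 = 0, G6 = 0, G7 = 0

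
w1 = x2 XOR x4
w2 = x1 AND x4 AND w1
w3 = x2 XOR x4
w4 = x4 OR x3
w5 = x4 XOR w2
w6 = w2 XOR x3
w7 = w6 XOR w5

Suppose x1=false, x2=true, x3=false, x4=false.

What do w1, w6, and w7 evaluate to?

w1 = x2 XOR x4 = true XOR false = true
w2 = x1 AND x4 AND w1 = false AND false AND true = false
w5 = x4 XOR w2 = false XOR false = false
w6 = w2 XOR x3 = false XOR false = false
w7 = w6 XOR w5 = false XOR false = false

w1 = true, w6 = false, w7 = false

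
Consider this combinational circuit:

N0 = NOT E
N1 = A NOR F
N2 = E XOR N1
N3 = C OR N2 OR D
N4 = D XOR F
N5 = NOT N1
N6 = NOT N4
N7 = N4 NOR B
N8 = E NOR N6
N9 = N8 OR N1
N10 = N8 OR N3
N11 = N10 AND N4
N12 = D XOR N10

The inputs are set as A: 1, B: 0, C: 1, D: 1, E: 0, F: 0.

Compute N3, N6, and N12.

N1 = A NOR F = 1 NOR 0 = 0
N2 = E XOR N1 = 0 XOR 0 = 0
N3 = C OR N2 OR D = 1 OR 0 OR 1 = 1
N4 = D XOR F = 1 XOR 0 = 1
N6 = NOT N4 = NOT 1 = 0
N8 = E NOR N6 = 0 NOR 0 = 1
N10 = N8 OR N3 = 1 OR 1 = 1
N12 = D XOR N10 = 1 XOR 1 = 0

N3 = 1; N6 = 0; N12 = 0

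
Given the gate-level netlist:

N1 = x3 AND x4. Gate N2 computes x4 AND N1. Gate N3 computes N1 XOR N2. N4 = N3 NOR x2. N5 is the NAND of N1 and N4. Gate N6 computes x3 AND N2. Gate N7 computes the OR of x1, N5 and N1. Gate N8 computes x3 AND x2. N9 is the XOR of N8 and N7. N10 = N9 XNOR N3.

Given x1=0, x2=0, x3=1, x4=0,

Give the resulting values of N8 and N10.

N1 = x3 AND x4 = 1 AND 0 = 0
N2 = x4 AND N1 = 0 AND 0 = 0
N3 = N1 XOR N2 = 0 XOR 0 = 0
N4 = N3 NOR x2 = 0 NOR 0 = 1
N5 = N1 NAND N4 = 0 NAND 1 = 1
N7 = x1 OR N5 OR N1 = 0 OR 1 OR 0 = 1
N8 = x3 AND x2 = 1 AND 0 = 0
N9 = N8 XOR N7 = 0 XOR 1 = 1
N10 = N9 XNOR N3 = 1 XNOR 0 = 0

N8 = 0, N10 = 0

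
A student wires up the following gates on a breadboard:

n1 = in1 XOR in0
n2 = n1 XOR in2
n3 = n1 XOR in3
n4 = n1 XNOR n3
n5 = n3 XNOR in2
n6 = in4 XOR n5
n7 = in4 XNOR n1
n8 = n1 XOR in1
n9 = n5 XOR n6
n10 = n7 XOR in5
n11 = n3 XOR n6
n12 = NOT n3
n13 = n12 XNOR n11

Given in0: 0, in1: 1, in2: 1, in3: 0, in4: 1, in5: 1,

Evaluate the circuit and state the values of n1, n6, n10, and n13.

n1 = in1 XOR in0 = 1 XOR 0 = 1
n3 = n1 XOR in3 = 1 XOR 0 = 1
n5 = n3 XNOR in2 = 1 XNOR 1 = 1
n6 = in4 XOR n5 = 1 XOR 1 = 0
n7 = in4 XNOR n1 = 1 XNOR 1 = 1
n10 = n7 XOR in5 = 1 XOR 1 = 0
n11 = n3 XOR n6 = 1 XOR 0 = 1
n12 = NOT n3 = NOT 1 = 0
n13 = n12 XNOR n11 = 0 XNOR 1 = 0

n1 = 1, n6 = 0, n10 = 0, n13 = 0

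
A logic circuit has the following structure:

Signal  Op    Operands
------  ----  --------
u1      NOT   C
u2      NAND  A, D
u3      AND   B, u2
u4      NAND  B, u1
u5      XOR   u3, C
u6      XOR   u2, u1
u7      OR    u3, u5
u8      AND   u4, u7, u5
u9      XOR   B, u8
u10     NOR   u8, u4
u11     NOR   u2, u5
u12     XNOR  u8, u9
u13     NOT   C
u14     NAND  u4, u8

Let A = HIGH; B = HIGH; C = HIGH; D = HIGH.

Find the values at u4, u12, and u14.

u1 = NOT C = NOT HIGH = LOW
u2 = A NAND D = HIGH NAND HIGH = LOW
u3 = B AND u2 = HIGH AND LOW = LOW
u4 = B NAND u1 = HIGH NAND LOW = HIGH
u5 = u3 XOR C = LOW XOR HIGH = HIGH
u7 = u3 OR u5 = LOW OR HIGH = HIGH
u8 = u4 AND u7 AND u5 = HIGH AND HIGH AND HIGH = HIGH
u9 = B XOR u8 = HIGH XOR HIGH = LOW
u12 = u8 XNOR u9 = HIGH XNOR LOW = LOW
u14 = u4 NAND u8 = HIGH NAND HIGH = LOW

u4 = HIGH  u12 = LOW  u14 = LOW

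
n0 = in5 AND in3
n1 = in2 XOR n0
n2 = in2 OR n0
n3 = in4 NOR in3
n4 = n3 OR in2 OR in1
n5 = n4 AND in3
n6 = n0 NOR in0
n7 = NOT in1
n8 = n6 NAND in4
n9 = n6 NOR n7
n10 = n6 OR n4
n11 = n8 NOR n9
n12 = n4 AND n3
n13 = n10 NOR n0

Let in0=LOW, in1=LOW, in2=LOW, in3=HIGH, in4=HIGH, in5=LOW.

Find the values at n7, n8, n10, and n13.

n0 = in5 AND in3 = LOW AND HIGH = LOW
n3 = in4 NOR in3 = HIGH NOR HIGH = LOW
n4 = n3 OR in2 OR in1 = LOW OR LOW OR LOW = LOW
n6 = n0 NOR in0 = LOW NOR LOW = HIGH
n7 = NOT in1 = NOT LOW = HIGH
n8 = n6 NAND in4 = HIGH NAND HIGH = LOW
n10 = n6 OR n4 = HIGH OR LOW = HIGH
n13 = n10 NOR n0 = HIGH NOR LOW = LOW

n7 = HIGH, n8 = LOW, n10 = HIGH, n13 = LOW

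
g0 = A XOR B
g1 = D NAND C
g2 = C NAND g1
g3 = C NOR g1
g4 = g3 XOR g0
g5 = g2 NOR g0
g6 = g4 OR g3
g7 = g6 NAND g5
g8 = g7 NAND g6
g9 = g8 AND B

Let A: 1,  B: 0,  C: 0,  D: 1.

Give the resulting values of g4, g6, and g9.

g4 = 1; g6 = 1; g9 = 0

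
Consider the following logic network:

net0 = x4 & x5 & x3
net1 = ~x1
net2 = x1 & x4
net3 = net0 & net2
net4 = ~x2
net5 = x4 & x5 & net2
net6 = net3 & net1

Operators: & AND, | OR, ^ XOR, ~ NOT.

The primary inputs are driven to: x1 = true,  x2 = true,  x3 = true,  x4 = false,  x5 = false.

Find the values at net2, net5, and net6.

net2 = false; net5 = false; net6 = false

net0 = x4 AND x5 AND x3 = false AND false AND true = false
net1 = NOT x1 = NOT true = false
net2 = x1 AND x4 = true AND false = false
net3 = net0 AND net2 = false AND false = false
net5 = x4 AND x5 AND net2 = false AND false AND false = false
net6 = net3 AND net1 = false AND false = false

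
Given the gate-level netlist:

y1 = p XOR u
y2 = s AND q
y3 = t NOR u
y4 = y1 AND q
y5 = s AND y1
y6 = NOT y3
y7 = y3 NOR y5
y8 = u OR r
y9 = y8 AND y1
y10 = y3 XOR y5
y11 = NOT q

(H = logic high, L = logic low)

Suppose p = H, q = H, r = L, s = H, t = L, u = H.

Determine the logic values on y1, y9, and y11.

y1 = p XOR u = H XOR H = L
y8 = u OR r = H OR L = H
y9 = y8 AND y1 = H AND L = L
y11 = NOT q = NOT H = L

y1 = L; y9 = L; y11 = L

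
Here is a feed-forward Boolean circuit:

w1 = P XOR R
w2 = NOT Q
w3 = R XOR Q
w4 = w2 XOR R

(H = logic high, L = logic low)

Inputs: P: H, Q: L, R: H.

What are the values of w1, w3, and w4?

w1 = L  w3 = H  w4 = L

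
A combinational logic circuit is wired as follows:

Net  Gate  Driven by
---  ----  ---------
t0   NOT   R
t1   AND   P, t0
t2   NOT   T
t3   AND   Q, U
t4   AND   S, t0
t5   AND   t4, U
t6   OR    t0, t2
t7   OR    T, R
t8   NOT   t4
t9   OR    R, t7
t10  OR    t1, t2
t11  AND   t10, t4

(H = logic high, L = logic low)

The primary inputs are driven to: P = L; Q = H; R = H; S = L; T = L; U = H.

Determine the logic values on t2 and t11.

t2 = H, t11 = L

t0 = NOT R = NOT H = L
t1 = P AND t0 = L AND L = L
t2 = NOT T = NOT L = H
t4 = S AND t0 = L AND L = L
t10 = t1 OR t2 = L OR H = H
t11 = t10 AND t4 = H AND L = L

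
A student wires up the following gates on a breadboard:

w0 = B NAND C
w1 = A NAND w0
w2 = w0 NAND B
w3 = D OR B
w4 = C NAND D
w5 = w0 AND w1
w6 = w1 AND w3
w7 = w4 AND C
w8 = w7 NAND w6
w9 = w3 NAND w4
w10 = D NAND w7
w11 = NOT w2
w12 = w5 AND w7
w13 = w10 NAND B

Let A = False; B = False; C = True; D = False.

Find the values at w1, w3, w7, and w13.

w0 = B NAND C = False NAND True = True
w1 = A NAND w0 = False NAND True = True
w3 = D OR B = False OR False = False
w4 = C NAND D = True NAND False = True
w7 = w4 AND C = True AND True = True
w10 = D NAND w7 = False NAND True = True
w13 = w10 NAND B = True NAND False = True

w1 = True; w3 = False; w7 = True; w13 = True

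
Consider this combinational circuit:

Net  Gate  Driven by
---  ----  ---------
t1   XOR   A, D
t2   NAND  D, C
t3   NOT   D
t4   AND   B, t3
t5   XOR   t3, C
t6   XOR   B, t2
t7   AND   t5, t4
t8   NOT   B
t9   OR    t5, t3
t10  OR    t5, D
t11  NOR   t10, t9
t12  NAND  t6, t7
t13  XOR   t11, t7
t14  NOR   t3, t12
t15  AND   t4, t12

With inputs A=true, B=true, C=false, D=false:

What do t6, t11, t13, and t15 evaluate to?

t6 = false, t11 = false, t13 = true, t15 = true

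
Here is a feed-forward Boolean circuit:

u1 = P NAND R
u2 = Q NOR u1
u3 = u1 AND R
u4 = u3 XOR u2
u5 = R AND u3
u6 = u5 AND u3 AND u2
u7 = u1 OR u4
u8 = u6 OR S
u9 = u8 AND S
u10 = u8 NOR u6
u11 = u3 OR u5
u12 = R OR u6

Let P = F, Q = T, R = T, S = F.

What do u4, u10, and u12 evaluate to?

u4 = T  u10 = T  u12 = T

u1 = P NAND R = F NAND T = T
u2 = Q NOR u1 = T NOR T = F
u3 = u1 AND R = T AND T = T
u4 = u3 XOR u2 = T XOR F = T
u5 = R AND u3 = T AND T = T
u6 = u5 AND u3 AND u2 = T AND T AND F = F
u8 = u6 OR S = F OR F = F
u10 = u8 NOR u6 = F NOR F = T
u12 = R OR u6 = T OR F = T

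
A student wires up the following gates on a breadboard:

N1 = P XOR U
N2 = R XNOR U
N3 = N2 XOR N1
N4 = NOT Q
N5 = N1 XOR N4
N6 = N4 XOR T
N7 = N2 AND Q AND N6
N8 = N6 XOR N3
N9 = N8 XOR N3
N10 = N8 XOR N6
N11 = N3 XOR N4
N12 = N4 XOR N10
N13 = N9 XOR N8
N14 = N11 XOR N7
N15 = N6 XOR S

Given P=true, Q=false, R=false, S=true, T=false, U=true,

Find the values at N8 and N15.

N1 = P XOR U = true XOR true = false
N2 = R XNOR U = false XNOR true = false
N3 = N2 XOR N1 = false XOR false = false
N4 = NOT Q = NOT false = true
N6 = N4 XOR T = true XOR false = true
N8 = N6 XOR N3 = true XOR false = true
N15 = N6 XOR S = true XOR true = false

N8 = true, N15 = false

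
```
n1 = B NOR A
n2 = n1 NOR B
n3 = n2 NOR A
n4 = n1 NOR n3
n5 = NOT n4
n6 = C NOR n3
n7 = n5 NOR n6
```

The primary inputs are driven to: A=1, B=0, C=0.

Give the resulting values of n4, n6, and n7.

n4 = 1, n6 = 1, n7 = 0

n1 = B NOR A = 0 NOR 1 = 0
n2 = n1 NOR B = 0 NOR 0 = 1
n3 = n2 NOR A = 1 NOR 1 = 0
n4 = n1 NOR n3 = 0 NOR 0 = 1
n5 = NOT n4 = NOT 1 = 0
n6 = C NOR n3 = 0 NOR 0 = 1
n7 = n5 NOR n6 = 0 NOR 1 = 0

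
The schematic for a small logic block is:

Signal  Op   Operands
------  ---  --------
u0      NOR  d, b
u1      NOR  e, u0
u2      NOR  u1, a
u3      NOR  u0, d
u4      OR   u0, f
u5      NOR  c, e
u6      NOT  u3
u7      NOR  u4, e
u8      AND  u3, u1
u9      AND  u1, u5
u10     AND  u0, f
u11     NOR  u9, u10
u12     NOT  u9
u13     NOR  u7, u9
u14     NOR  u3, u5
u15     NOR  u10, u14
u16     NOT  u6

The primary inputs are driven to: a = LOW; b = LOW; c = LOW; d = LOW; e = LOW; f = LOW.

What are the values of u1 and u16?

u1 = LOW  u16 = LOW

u0 = d NOR b = LOW NOR LOW = HIGH
u1 = e NOR u0 = LOW NOR HIGH = LOW
u3 = u0 NOR d = HIGH NOR LOW = LOW
u6 = NOT u3 = NOT LOW = HIGH
u16 = NOT u6 = NOT HIGH = LOW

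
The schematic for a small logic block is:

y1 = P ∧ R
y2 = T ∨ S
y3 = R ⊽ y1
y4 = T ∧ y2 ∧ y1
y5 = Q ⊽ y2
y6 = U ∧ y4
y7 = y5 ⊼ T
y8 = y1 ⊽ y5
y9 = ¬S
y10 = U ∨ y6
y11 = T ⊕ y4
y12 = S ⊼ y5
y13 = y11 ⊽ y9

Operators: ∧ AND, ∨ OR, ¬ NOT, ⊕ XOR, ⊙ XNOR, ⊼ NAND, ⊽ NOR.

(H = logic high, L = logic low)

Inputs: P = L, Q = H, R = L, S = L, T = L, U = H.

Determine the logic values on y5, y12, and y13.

y5 = L  y12 = H  y13 = L

y1 = P AND R = L AND L = L
y2 = T OR S = L OR L = L
y4 = T AND y2 AND y1 = L AND L AND L = L
y5 = Q NOR y2 = H NOR L = L
y9 = NOT S = NOT L = H
y11 = T XOR y4 = L XOR L = L
y12 = S NAND y5 = L NAND L = H
y13 = y11 NOR y9 = L NOR H = L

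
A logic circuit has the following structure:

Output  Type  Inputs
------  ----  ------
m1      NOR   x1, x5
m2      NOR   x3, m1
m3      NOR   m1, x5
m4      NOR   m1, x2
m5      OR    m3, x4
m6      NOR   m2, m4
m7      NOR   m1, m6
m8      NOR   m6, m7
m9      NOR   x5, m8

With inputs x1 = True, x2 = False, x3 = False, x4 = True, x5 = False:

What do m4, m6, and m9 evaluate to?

m4 = True; m6 = False; m9 = True

m1 = x1 NOR x5 = True NOR False = False
m2 = x3 NOR m1 = False NOR False = True
m4 = m1 NOR x2 = False NOR False = True
m6 = m2 NOR m4 = True NOR True = False
m7 = m1 NOR m6 = False NOR False = True
m8 = m6 NOR m7 = False NOR True = False
m9 = x5 NOR m8 = False NOR False = True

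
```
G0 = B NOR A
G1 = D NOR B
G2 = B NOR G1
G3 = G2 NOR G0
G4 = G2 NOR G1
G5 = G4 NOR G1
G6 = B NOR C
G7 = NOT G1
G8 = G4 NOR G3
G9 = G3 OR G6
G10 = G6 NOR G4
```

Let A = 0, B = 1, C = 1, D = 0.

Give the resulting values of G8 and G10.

G8 = 0, G10 = 0

G0 = B NOR A = 1 NOR 0 = 0
G1 = D NOR B = 0 NOR 1 = 0
G2 = B NOR G1 = 1 NOR 0 = 0
G3 = G2 NOR G0 = 0 NOR 0 = 1
G4 = G2 NOR G1 = 0 NOR 0 = 1
G6 = B NOR C = 1 NOR 1 = 0
G8 = G4 NOR G3 = 1 NOR 1 = 0
G10 = G6 NOR G4 = 0 NOR 1 = 0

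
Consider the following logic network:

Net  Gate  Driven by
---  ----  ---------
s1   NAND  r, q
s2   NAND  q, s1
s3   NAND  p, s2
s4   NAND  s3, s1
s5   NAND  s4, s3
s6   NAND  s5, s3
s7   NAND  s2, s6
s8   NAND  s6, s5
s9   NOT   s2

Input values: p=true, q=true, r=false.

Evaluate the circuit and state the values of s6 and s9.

s6 = false, s9 = true

s1 = r NAND q = false NAND true = true
s2 = q NAND s1 = true NAND true = false
s3 = p NAND s2 = true NAND false = true
s4 = s3 NAND s1 = true NAND true = false
s5 = s4 NAND s3 = false NAND true = true
s6 = s5 NAND s3 = true NAND true = false
s9 = NOT s2 = NOT false = true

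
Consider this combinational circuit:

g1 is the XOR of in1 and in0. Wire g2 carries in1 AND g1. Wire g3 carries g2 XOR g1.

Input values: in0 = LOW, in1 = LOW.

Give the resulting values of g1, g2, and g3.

g1 = in1 XOR in0 = LOW XOR LOW = LOW
g2 = in1 AND g1 = LOW AND LOW = LOW
g3 = g2 XOR g1 = LOW XOR LOW = LOW

g1 = LOW  g2 = LOW  g3 = LOW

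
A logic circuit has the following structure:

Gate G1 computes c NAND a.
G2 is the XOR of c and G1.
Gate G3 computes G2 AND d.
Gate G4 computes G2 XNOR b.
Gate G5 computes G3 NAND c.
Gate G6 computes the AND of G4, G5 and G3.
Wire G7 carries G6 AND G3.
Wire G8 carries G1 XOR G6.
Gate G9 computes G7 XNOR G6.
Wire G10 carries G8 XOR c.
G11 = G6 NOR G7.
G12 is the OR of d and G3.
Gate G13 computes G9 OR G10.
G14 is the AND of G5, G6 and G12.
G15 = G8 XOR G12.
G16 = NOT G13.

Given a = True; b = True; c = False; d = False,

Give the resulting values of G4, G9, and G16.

G1 = c NAND a = False NAND True = True
G2 = c XOR G1 = False XOR True = True
G3 = G2 AND d = True AND False = False
G4 = G2 XNOR b = True XNOR True = True
G5 = G3 NAND c = False NAND False = True
G6 = G4 AND G5 AND G3 = True AND True AND False = False
G7 = G6 AND G3 = False AND False = False
G8 = G1 XOR G6 = True XOR False = True
G9 = G7 XNOR G6 = False XNOR False = True
G10 = G8 XOR c = True XOR False = True
G13 = G9 OR G10 = True OR True = True
G16 = NOT G13 = NOT True = False

G4 = True, G9 = True, G16 = False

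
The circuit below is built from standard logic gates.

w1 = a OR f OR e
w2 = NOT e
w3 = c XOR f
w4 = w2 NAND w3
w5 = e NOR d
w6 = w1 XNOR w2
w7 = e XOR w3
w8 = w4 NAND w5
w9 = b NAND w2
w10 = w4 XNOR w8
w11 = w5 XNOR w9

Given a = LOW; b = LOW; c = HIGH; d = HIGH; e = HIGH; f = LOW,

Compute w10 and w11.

w10 = HIGH, w11 = LOW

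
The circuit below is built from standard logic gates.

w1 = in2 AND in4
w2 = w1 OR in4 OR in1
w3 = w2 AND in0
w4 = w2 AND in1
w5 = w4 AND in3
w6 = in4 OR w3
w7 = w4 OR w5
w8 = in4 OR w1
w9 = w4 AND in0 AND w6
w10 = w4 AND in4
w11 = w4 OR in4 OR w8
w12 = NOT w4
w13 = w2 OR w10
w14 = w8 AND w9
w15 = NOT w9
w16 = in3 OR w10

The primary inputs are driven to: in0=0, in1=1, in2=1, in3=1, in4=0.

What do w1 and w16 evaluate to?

w1 = in2 AND in4 = 1 AND 0 = 0
w2 = w1 OR in4 OR in1 = 0 OR 0 OR 1 = 1
w4 = w2 AND in1 = 1 AND 1 = 1
w10 = w4 AND in4 = 1 AND 0 = 0
w16 = in3 OR w10 = 1 OR 0 = 1

w1 = 0; w16 = 1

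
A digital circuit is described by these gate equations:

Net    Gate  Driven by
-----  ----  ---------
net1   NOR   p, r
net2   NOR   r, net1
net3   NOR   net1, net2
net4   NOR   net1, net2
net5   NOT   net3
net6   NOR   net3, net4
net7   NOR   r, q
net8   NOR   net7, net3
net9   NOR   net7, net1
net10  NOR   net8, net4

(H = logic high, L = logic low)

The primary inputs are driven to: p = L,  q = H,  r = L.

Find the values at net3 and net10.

net3 = L; net10 = L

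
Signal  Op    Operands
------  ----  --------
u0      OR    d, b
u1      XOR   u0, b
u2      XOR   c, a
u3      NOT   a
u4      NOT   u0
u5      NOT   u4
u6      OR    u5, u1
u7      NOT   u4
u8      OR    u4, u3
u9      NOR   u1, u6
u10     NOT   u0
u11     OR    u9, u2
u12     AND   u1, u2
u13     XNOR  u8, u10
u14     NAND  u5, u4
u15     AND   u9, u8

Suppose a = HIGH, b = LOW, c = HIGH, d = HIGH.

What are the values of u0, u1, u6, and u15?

u0 = d OR b = HIGH OR LOW = HIGH
u1 = u0 XOR b = HIGH XOR LOW = HIGH
u3 = NOT a = NOT HIGH = LOW
u4 = NOT u0 = NOT HIGH = LOW
u5 = NOT u4 = NOT LOW = HIGH
u6 = u5 OR u1 = HIGH OR HIGH = HIGH
u8 = u4 OR u3 = LOW OR LOW = LOW
u9 = u1 NOR u6 = HIGH NOR HIGH = LOW
u15 = u9 AND u8 = LOW AND LOW = LOW

u0 = HIGH, u1 = HIGH, u6 = HIGH, u15 = LOW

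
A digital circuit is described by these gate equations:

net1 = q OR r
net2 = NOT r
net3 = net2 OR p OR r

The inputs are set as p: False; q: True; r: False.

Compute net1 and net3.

net1 = q OR r = True OR False = True
net2 = NOT r = NOT False = True
net3 = net2 OR p OR r = True OR False OR False = True

net1 = True, net3 = True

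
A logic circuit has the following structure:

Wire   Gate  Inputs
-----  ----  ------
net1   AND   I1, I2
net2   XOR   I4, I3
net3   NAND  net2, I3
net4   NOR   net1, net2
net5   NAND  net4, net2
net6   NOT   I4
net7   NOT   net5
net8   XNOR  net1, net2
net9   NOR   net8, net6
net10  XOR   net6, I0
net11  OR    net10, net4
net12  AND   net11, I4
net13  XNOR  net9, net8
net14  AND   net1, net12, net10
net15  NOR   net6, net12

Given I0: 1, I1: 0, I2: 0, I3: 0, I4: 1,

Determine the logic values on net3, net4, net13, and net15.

net3 = 1, net4 = 0, net13 = 0, net15 = 0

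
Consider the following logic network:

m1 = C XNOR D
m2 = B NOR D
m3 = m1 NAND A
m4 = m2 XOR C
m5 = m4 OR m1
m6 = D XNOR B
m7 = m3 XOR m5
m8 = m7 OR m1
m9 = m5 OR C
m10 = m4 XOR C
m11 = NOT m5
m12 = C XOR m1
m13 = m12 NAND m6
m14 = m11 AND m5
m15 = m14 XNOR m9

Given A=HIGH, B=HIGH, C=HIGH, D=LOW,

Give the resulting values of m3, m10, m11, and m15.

m1 = C XNOR D = HIGH XNOR LOW = LOW
m2 = B NOR D = HIGH NOR LOW = LOW
m3 = m1 NAND A = LOW NAND HIGH = HIGH
m4 = m2 XOR C = LOW XOR HIGH = HIGH
m5 = m4 OR m1 = HIGH OR LOW = HIGH
m9 = m5 OR C = HIGH OR HIGH = HIGH
m10 = m4 XOR C = HIGH XOR HIGH = LOW
m11 = NOT m5 = NOT HIGH = LOW
m14 = m11 AND m5 = LOW AND HIGH = LOW
m15 = m14 XNOR m9 = LOW XNOR HIGH = LOW

m3 = HIGH; m10 = LOW; m11 = LOW; m15 = LOW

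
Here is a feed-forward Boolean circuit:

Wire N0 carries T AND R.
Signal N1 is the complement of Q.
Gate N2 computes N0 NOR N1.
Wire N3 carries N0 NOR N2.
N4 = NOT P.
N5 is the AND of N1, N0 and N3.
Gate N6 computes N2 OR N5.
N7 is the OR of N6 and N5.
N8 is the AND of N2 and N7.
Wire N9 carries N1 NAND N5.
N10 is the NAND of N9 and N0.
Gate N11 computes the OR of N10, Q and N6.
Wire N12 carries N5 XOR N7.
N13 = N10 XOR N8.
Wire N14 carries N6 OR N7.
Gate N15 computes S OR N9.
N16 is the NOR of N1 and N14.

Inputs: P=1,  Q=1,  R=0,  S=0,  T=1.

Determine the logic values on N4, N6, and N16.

N4 = 0, N6 = 1, N16 = 0

N0 = T AND R = 1 AND 0 = 0
N1 = NOT Q = NOT 1 = 0
N2 = N0 NOR N1 = 0 NOR 0 = 1
N3 = N0 NOR N2 = 0 NOR 1 = 0
N4 = NOT P = NOT 1 = 0
N5 = N1 AND N0 AND N3 = 0 AND 0 AND 0 = 0
N6 = N2 OR N5 = 1 OR 0 = 1
N7 = N6 OR N5 = 1 OR 0 = 1
N14 = N6 OR N7 = 1 OR 1 = 1
N16 = N1 NOR N14 = 0 NOR 1 = 0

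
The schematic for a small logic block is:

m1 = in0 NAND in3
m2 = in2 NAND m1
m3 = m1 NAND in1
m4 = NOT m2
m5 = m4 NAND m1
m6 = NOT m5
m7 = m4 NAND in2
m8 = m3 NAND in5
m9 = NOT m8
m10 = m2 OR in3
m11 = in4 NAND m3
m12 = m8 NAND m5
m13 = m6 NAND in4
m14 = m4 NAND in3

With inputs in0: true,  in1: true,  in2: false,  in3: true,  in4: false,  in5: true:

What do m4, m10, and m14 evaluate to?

m1 = in0 NAND in3 = true NAND true = false
m2 = in2 NAND m1 = false NAND false = true
m4 = NOT m2 = NOT true = false
m10 = m2 OR in3 = true OR true = true
m14 = m4 NAND in3 = false NAND true = true

m4 = false; m10 = true; m14 = true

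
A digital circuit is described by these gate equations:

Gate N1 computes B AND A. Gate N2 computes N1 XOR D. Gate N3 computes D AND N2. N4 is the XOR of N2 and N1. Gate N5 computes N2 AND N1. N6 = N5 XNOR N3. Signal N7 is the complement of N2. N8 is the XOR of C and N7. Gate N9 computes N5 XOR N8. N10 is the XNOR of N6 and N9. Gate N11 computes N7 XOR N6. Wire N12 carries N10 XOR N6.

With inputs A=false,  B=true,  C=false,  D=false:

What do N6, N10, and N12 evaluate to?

N1 = B AND A = true AND false = false
N2 = N1 XOR D = false XOR false = false
N3 = D AND N2 = false AND false = false
N5 = N2 AND N1 = false AND false = false
N6 = N5 XNOR N3 = false XNOR false = true
N7 = NOT N2 = NOT false = true
N8 = C XOR N7 = false XOR true = true
N9 = N5 XOR N8 = false XOR true = true
N10 = N6 XNOR N9 = true XNOR true = true
N12 = N10 XOR N6 = true XOR true = false

N6 = true; N10 = true; N12 = false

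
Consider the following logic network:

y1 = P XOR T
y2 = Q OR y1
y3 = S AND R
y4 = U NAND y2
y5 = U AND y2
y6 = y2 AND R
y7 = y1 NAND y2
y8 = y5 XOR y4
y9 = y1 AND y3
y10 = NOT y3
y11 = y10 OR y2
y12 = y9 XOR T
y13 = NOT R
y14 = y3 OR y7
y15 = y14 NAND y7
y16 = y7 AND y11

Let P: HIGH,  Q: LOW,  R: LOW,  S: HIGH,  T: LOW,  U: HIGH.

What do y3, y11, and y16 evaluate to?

y1 = P XOR T = HIGH XOR LOW = HIGH
y2 = Q OR y1 = LOW OR HIGH = HIGH
y3 = S AND R = HIGH AND LOW = LOW
y7 = y1 NAND y2 = HIGH NAND HIGH = LOW
y10 = NOT y3 = NOT LOW = HIGH
y11 = y10 OR y2 = HIGH OR HIGH = HIGH
y16 = y7 AND y11 = LOW AND HIGH = LOW

y3 = LOW; y11 = HIGH; y16 = LOW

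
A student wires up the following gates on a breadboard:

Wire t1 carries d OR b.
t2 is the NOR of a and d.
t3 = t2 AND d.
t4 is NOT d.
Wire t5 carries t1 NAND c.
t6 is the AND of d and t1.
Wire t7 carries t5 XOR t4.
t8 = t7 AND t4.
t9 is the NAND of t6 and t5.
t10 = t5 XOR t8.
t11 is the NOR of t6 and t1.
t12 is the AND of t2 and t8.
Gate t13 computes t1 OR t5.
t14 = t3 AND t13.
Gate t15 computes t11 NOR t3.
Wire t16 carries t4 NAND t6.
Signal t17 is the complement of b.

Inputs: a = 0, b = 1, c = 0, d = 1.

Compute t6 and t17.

t6 = 1, t17 = 0

t1 = d OR b = 1 OR 1 = 1
t6 = d AND t1 = 1 AND 1 = 1
t17 = NOT b = NOT 1 = 0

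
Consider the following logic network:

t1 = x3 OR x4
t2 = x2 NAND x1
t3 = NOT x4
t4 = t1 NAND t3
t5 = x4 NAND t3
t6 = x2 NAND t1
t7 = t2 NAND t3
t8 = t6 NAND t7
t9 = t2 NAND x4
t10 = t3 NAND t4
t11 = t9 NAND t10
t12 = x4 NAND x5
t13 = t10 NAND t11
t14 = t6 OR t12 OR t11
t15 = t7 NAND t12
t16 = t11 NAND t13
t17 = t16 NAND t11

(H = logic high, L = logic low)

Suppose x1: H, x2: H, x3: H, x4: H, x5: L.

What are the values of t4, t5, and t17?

t4 = H, t5 = H, t17 = H

t1 = x3 OR x4 = H OR H = H
t2 = x2 NAND x1 = H NAND H = L
t3 = NOT x4 = NOT H = L
t4 = t1 NAND t3 = H NAND L = H
t5 = x4 NAND t3 = H NAND L = H
t9 = t2 NAND x4 = L NAND H = H
t10 = t3 NAND t4 = L NAND H = H
t11 = t9 NAND t10 = H NAND H = L
t13 = t10 NAND t11 = H NAND L = H
t16 = t11 NAND t13 = L NAND H = H
t17 = t16 NAND t11 = H NAND L = H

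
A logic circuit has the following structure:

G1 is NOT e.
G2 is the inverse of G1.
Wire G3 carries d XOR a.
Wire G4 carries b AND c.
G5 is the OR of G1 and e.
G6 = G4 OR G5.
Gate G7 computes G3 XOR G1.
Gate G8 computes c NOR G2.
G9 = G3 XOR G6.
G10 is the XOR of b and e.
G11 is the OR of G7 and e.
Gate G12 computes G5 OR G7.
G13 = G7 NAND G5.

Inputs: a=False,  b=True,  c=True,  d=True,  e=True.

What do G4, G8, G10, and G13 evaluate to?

G4 = True, G8 = False, G10 = False, G13 = False

G1 = NOT e = NOT True = False
G2 = NOT G1 = NOT False = True
G3 = d XOR a = True XOR False = True
G4 = b AND c = True AND True = True
G5 = G1 OR e = False OR True = True
G7 = G3 XOR G1 = True XOR False = True
G8 = c NOR G2 = True NOR True = False
G10 = b XOR e = True XOR True = False
G13 = G7 NAND G5 = True NAND True = False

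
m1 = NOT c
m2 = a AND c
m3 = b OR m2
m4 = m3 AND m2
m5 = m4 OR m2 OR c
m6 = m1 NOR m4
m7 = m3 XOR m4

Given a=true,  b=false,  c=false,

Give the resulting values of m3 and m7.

m3 = false, m7 = false

m2 = a AND c = true AND false = false
m3 = b OR m2 = false OR false = false
m4 = m3 AND m2 = false AND false = false
m7 = m3 XOR m4 = false XOR false = false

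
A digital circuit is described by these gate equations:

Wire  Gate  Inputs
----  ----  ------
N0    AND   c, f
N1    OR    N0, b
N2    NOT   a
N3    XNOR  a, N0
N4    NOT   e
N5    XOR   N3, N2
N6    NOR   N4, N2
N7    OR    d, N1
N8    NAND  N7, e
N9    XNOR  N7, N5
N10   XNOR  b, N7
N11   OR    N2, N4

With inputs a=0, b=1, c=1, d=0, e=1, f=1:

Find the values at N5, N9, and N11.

N5 = 1; N9 = 1; N11 = 1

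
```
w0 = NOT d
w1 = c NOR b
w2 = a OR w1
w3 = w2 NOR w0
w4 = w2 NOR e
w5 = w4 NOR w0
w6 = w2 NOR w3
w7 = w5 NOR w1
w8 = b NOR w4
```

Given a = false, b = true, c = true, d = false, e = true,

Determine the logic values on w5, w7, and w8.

w0 = NOT d = NOT false = true
w1 = c NOR b = true NOR true = false
w2 = a OR w1 = false OR false = false
w4 = w2 NOR e = false NOR true = false
w5 = w4 NOR w0 = false NOR true = false
w7 = w5 NOR w1 = false NOR false = true
w8 = b NOR w4 = true NOR false = false

w5 = false, w7 = true, w8 = false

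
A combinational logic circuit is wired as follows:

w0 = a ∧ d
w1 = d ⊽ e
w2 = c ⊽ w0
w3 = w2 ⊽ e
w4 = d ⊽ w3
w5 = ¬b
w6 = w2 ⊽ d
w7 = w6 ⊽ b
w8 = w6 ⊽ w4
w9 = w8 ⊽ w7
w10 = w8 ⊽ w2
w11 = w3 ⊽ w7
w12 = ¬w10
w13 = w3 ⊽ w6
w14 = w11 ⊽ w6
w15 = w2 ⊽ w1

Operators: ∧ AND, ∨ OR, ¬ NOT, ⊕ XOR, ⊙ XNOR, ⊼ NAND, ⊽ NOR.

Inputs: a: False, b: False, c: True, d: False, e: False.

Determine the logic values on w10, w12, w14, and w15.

w0 = a AND d = False AND False = False
w1 = d NOR e = False NOR False = True
w2 = c NOR w0 = True NOR False = False
w3 = w2 NOR e = False NOR False = True
w4 = d NOR w3 = False NOR True = False
w6 = w2 NOR d = False NOR False = True
w7 = w6 NOR b = True NOR False = False
w8 = w6 NOR w4 = True NOR False = False
w10 = w8 NOR w2 = False NOR False = True
w11 = w3 NOR w7 = True NOR False = False
w12 = NOT w10 = NOT True = False
w14 = w11 NOR w6 = False NOR True = False
w15 = w2 NOR w1 = False NOR True = False

w10 = True  w12 = False  w14 = False  w15 = False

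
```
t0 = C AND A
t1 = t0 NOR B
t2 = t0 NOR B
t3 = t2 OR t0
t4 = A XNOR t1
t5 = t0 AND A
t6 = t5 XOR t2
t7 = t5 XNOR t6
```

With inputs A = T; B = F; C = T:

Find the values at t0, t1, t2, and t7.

t0 = T; t1 = F; t2 = F; t7 = T

t0 = C AND A = T AND T = T
t1 = t0 NOR B = T NOR F = F
t2 = t0 NOR B = T NOR F = F
t5 = t0 AND A = T AND T = T
t6 = t5 XOR t2 = T XOR F = T
t7 = t5 XNOR t6 = T XNOR T = T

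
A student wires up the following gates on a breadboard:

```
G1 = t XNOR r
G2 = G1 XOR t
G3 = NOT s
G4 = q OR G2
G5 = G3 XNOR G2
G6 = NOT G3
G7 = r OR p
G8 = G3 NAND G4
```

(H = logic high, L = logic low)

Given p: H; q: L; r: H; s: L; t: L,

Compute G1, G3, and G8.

G1 = L  G3 = H  G8 = H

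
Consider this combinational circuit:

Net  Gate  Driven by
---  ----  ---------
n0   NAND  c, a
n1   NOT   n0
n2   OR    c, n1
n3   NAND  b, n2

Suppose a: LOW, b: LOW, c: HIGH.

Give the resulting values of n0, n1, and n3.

n0 = HIGH, n1 = LOW, n3 = HIGH

n0 = c NAND a = HIGH NAND LOW = HIGH
n1 = NOT n0 = NOT HIGH = LOW
n2 = c OR n1 = HIGH OR LOW = HIGH
n3 = b NAND n2 = LOW NAND HIGH = HIGH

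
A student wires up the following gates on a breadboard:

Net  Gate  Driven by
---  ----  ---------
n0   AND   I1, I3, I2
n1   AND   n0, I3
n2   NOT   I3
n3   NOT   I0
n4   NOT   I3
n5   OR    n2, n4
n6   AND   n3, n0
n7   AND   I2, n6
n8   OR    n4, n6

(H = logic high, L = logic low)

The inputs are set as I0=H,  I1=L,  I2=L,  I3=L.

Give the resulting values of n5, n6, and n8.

n5 = H, n6 = L, n8 = H

n0 = I1 AND I3 AND I2 = L AND L AND L = L
n2 = NOT I3 = NOT L = H
n3 = NOT I0 = NOT H = L
n4 = NOT I3 = NOT L = H
n5 = n2 OR n4 = H OR H = H
n6 = n3 AND n0 = L AND L = L
n8 = n4 OR n6 = H OR L = H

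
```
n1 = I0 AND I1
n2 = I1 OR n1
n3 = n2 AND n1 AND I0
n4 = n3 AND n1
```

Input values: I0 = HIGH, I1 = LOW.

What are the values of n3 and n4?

n3 = LOW, n4 = LOW

n1 = I0 AND I1 = HIGH AND LOW = LOW
n2 = I1 OR n1 = LOW OR LOW = LOW
n3 = n2 AND n1 AND I0 = LOW AND LOW AND HIGH = LOW
n4 = n3 AND n1 = LOW AND LOW = LOW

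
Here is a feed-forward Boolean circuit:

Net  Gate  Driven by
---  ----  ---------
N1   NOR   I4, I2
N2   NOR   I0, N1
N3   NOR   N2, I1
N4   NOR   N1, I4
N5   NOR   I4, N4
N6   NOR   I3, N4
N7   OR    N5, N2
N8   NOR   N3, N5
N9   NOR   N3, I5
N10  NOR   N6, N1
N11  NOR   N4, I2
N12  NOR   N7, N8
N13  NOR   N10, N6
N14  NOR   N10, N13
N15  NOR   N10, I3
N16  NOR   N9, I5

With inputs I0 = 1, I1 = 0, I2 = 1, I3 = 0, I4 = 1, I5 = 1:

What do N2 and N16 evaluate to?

N1 = I4 NOR I2 = 1 NOR 1 = 0
N2 = I0 NOR N1 = 1 NOR 0 = 0
N3 = N2 NOR I1 = 0 NOR 0 = 1
N9 = N3 NOR I5 = 1 NOR 1 = 0
N16 = N9 NOR I5 = 0 NOR 1 = 0

N2 = 0, N16 = 0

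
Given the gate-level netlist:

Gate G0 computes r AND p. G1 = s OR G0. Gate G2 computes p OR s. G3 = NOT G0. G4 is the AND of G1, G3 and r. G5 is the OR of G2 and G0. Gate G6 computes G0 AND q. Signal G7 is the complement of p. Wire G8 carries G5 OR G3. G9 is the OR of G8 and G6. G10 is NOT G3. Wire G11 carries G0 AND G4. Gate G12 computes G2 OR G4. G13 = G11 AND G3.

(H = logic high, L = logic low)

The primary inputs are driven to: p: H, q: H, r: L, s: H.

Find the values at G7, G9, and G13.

G0 = r AND p = L AND H = L
G1 = s OR G0 = H OR L = H
G2 = p OR s = H OR H = H
G3 = NOT G0 = NOT L = H
G4 = G1 AND G3 AND r = H AND H AND L = L
G5 = G2 OR G0 = H OR L = H
G6 = G0 AND q = L AND H = L
G7 = NOT p = NOT H = L
G8 = G5 OR G3 = H OR H = H
G9 = G8 OR G6 = H OR L = H
G11 = G0 AND G4 = L AND L = L
G13 = G11 AND G3 = L AND H = L

G7 = L  G9 = H  G13 = L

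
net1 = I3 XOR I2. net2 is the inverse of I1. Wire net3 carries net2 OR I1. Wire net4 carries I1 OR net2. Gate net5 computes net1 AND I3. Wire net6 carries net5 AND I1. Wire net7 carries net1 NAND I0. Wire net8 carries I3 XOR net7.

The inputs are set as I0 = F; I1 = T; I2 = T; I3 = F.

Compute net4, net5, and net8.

net4 = T, net5 = F, net8 = T

net1 = I3 XOR I2 = F XOR T = T
net2 = NOT I1 = NOT T = F
net4 = I1 OR net2 = T OR F = T
net5 = net1 AND I3 = T AND F = F
net7 = net1 NAND I0 = T NAND F = T
net8 = I3 XOR net7 = F XOR T = T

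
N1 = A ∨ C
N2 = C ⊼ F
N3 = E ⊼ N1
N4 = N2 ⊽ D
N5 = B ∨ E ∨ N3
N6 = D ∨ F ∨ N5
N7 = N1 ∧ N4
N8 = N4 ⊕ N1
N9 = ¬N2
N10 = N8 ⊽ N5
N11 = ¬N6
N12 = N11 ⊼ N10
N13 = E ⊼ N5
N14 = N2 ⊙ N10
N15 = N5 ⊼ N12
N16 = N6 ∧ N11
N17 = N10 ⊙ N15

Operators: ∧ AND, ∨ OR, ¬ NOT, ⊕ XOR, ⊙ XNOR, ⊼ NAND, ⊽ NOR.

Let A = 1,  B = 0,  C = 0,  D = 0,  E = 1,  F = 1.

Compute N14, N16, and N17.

N14 = 0, N16 = 0, N17 = 1

N1 = A OR C = 1 OR 0 = 1
N2 = C NAND F = 0 NAND 1 = 1
N3 = E NAND N1 = 1 NAND 1 = 0
N4 = N2 NOR D = 1 NOR 0 = 0
N5 = B OR E OR N3 = 0 OR 1 OR 0 = 1
N6 = D OR F OR N5 = 0 OR 1 OR 1 = 1
N8 = N4 XOR N1 = 0 XOR 1 = 1
N10 = N8 NOR N5 = 1 NOR 1 = 0
N11 = NOT N6 = NOT 1 = 0
N12 = N11 NAND N10 = 0 NAND 0 = 1
N14 = N2 XNOR N10 = 1 XNOR 0 = 0
N15 = N5 NAND N12 = 1 NAND 1 = 0
N16 = N6 AND N11 = 1 AND 0 = 0
N17 = N10 XNOR N15 = 0 XNOR 0 = 1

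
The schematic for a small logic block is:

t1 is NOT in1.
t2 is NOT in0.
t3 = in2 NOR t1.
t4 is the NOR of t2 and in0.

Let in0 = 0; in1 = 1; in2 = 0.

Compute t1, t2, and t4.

t1 = NOT in1 = NOT 1 = 0
t2 = NOT in0 = NOT 0 = 1
t4 = t2 NOR in0 = 1 NOR 0 = 0

t1 = 0, t2 = 1, t4 = 0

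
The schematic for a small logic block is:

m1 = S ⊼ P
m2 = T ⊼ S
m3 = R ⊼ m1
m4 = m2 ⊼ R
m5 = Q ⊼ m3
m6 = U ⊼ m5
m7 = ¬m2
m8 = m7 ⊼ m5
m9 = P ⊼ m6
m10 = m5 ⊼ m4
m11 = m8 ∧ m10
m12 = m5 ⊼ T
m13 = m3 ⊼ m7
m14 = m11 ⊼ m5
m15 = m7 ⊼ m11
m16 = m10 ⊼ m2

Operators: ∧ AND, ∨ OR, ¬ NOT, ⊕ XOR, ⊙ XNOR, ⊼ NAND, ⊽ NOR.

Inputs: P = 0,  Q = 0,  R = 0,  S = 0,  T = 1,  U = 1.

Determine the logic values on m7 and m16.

m1 = S NAND P = 0 NAND 0 = 1
m2 = T NAND S = 1 NAND 0 = 1
m3 = R NAND m1 = 0 NAND 1 = 1
m4 = m2 NAND R = 1 NAND 0 = 1
m5 = Q NAND m3 = 0 NAND 1 = 1
m7 = NOT m2 = NOT 1 = 0
m10 = m5 NAND m4 = 1 NAND 1 = 0
m16 = m10 NAND m2 = 0 NAND 1 = 1

m7 = 0; m16 = 1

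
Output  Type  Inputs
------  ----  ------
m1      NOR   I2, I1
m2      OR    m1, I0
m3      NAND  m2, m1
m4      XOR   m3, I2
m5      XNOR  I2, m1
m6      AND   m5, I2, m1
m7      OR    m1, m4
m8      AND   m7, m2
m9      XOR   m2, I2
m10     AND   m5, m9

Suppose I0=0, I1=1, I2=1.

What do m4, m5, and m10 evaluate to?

m1 = I2 NOR I1 = 1 NOR 1 = 0
m2 = m1 OR I0 = 0 OR 0 = 0
m3 = m2 NAND m1 = 0 NAND 0 = 1
m4 = m3 XOR I2 = 1 XOR 1 = 0
m5 = I2 XNOR m1 = 1 XNOR 0 = 0
m9 = m2 XOR I2 = 0 XOR 1 = 1
m10 = m5 AND m9 = 0 AND 1 = 0

m4 = 0, m5 = 0, m10 = 0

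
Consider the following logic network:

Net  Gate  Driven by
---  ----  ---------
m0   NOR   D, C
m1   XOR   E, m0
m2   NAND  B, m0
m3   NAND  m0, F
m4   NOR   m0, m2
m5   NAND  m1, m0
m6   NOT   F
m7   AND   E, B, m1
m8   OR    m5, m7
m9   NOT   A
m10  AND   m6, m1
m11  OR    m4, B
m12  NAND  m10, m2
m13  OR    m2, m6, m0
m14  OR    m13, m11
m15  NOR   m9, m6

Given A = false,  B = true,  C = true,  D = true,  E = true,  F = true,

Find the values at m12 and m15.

m0 = D NOR C = true NOR true = false
m1 = E XOR m0 = true XOR false = true
m2 = B NAND m0 = true NAND false = true
m6 = NOT F = NOT true = false
m9 = NOT A = NOT false = true
m10 = m6 AND m1 = false AND true = false
m12 = m10 NAND m2 = false NAND true = true
m15 = m9 NOR m6 = true NOR false = false

m12 = true, m15 = false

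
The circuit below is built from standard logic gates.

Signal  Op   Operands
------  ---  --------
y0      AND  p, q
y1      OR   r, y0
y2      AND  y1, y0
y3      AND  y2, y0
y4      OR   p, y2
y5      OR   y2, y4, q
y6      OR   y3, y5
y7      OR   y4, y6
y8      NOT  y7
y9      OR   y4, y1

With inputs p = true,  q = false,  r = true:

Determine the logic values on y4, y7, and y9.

y0 = p AND q = true AND false = false
y1 = r OR y0 = true OR false = true
y2 = y1 AND y0 = true AND false = false
y3 = y2 AND y0 = false AND false = false
y4 = p OR y2 = true OR false = true
y5 = y2 OR y4 OR q = false OR true OR false = true
y6 = y3 OR y5 = false OR true = true
y7 = y4 OR y6 = true OR true = true
y9 = y4 OR y1 = true OR true = true

y4 = true, y7 = true, y9 = true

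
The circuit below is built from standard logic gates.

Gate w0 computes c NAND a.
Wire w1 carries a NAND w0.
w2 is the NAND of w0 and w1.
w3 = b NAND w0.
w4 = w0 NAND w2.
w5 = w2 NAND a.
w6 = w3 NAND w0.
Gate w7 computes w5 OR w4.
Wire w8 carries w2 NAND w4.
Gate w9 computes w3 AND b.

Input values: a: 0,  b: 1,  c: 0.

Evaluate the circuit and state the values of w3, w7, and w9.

w3 = 0, w7 = 1, w9 = 0

w0 = c NAND a = 0 NAND 0 = 1
w1 = a NAND w0 = 0 NAND 1 = 1
w2 = w0 NAND w1 = 1 NAND 1 = 0
w3 = b NAND w0 = 1 NAND 1 = 0
w4 = w0 NAND w2 = 1 NAND 0 = 1
w5 = w2 NAND a = 0 NAND 0 = 1
w7 = w5 OR w4 = 1 OR 1 = 1
w9 = w3 AND b = 0 AND 1 = 0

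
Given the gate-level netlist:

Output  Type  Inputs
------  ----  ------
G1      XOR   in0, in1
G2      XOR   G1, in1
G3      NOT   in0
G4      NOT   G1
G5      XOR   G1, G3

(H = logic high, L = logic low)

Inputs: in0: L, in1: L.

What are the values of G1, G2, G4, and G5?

G1 = L; G2 = L; G4 = H; G5 = H

G1 = in0 XOR in1 = L XOR L = L
G2 = G1 XOR in1 = L XOR L = L
G3 = NOT in0 = NOT L = H
G4 = NOT G1 = NOT L = H
G5 = G1 XOR G3 = L XOR H = H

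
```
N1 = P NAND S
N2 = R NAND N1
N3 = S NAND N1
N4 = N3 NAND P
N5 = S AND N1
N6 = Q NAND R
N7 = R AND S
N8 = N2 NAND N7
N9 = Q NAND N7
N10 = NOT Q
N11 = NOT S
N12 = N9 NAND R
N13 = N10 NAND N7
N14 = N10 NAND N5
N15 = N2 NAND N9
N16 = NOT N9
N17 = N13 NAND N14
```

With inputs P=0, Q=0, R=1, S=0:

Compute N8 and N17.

N8 = 1, N17 = 0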